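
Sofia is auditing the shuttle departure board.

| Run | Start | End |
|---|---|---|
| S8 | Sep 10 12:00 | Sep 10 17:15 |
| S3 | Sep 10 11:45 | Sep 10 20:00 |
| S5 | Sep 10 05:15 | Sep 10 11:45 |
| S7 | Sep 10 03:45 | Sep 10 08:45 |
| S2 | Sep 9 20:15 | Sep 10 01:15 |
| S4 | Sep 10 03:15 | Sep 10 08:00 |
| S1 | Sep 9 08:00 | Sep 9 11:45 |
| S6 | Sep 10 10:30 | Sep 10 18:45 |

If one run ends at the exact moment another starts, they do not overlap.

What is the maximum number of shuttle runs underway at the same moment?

3

Sweep the timeline, counting +1 at each start and −1 at each end (ends before starts at a tie):
Sep 9 08:00 start S1 → 1
Sep 9 11:45 end S1 → 0
Sep 9 20:15 start S2 → 1
Sep 10 01:15 end S2 → 0
Sep 10 03:15 start S4 → 1
Sep 10 03:45 start S7 → 2
Sep 10 05:15 start S5 → 3
Sep 10 08:00 end S4 → 2
Sep 10 08:45 end S7 → 1
Sep 10 10:30 start S6 → 2
Sep 10 11:45 end S5 → 1
Sep 10 11:45 start S3 → 2
Sep 10 12:00 start S8 → 3
Sep 10 17:15 end S8 → 2
Sep 10 18:45 end S6 → 1
Sep 10 20:00 end S3 → 0
Peak is 3, at Sep 10 05:15 (S4, S5, S7).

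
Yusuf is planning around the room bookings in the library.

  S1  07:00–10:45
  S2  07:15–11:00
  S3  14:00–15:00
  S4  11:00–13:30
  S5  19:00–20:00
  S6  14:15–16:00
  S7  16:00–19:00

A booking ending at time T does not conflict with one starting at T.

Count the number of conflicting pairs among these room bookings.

2

Sorted by start: S1, S2, S4, S3, S6, S7, S5.
S2 starts before S1 ends → S1 and S2 overlap.
S4 starts after S1 ends — done with S1.
S4 starts exactly when S2 ends (back-to-back, no overlap) — done with S2.
S3 starts after S4 ends — done with S4.
S6 starts before S3 ends → S3 and S6 overlap.
S7 starts after S3 ends — done with S3.
S7 starts exactly when S6 ends (back-to-back, no overlap) — done with S6.
S5 starts exactly when S7 ends (back-to-back, no overlap).
Overlapping pairs: S1 & S2, S3 & S6 — 2 in total.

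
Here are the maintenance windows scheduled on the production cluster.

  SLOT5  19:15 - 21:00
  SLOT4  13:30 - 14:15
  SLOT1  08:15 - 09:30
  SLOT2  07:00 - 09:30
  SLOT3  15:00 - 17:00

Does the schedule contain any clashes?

Yes

Check each pair: they overlap iff neither finishes before the other starts.
Sorted by start: SLOT2, SLOT1, SLOT4, SLOT3, SLOT5.
SLOT1 starts before SLOT2 ends → SLOT2 and SLOT1 overlap.
That's a conflict, so the schedule is not conflict-free.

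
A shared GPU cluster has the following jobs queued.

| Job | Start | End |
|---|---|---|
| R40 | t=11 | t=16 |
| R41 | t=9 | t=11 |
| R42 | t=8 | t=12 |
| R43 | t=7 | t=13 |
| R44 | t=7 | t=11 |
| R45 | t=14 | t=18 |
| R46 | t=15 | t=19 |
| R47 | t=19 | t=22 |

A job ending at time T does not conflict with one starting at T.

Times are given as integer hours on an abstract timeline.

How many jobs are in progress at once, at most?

4

Sort all start/end points and keep a running count:
t=7 start R43 → 1
t=7 start R44 → 2
t=8 start R42 → 3
t=9 start R41 → 4
t=11 end R41 → 3
t=11 end R44 → 2
t=11 start R40 → 3
t=12 end R42 → 2
t=13 end R43 → 1
t=14 start R45 → 2
t=15 start R46 → 3
t=16 end R40 → 2
t=18 end R45 → 1
t=19 end R46 → 0
t=19 start R47 → 1
t=22 end R47 → 0
Peak is 4, at t=9 (R41, R42, R43, R44).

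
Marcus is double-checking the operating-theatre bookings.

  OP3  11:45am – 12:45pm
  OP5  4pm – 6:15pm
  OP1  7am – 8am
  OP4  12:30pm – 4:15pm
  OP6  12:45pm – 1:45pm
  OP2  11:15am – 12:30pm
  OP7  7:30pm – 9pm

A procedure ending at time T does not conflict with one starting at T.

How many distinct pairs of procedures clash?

4

Two intervals overlap when each starts before the other ends.
Sorted by start: OP1, OP2, OP3, OP4, OP6, OP5, OP7.
OP2 starts after OP1 ends, so OP1 has no further overlaps.
OP3 starts before OP2 ends → OP2 and OP3 overlap.
OP4 starts exactly when OP2 ends (back-to-back, no overlap), so OP2 has no further overlaps.
OP4 starts before OP3 ends → OP3 and OP4 overlap.
OP6 starts exactly when OP3 ends (back-to-back, no overlap), so OP3 has no further overlaps.
OP6 starts before OP4 ends → OP4 and OP6 overlap.
OP5 starts before OP4 ends → OP4 and OP5 overlap.
OP7 starts after OP4 ends.
OP5 starts after OP6 ends, so OP6 has no further overlaps.
OP7 starts after OP5 ends.
Overlapping pairs: OP2 & OP3, OP3 & OP4, OP4 & OP5, OP4 & OP6 — 4 in total.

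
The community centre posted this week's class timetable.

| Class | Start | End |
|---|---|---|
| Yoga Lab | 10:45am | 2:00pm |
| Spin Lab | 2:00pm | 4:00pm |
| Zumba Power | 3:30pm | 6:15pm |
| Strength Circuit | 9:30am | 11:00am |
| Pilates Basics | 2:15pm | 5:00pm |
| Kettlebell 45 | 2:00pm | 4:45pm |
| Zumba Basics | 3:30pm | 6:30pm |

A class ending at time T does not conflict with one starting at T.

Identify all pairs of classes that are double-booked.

Sorted by start: Strength Circuit, Yoga Lab, Kettlebell 45, Spin Lab, Pilates Basics, Zumba Power, Zumba Basics.
Yoga Lab starts before Strength Circuit ends → Strength Circuit and Yoga Lab overlap.
Kettlebell 45 starts after Strength Circuit ends, so Strength Circuit has no further overlaps.
Kettlebell 45 starts exactly when Yoga Lab ends (back-to-back, no overlap), so Yoga Lab has no further overlaps.
Spin Lab starts before Kettlebell 45 ends → Kettlebell 45 and Spin Lab overlap.
Pilates Basics starts before Kettlebell 45 ends → Kettlebell 45 and Pilates Basics overlap.
Zumba Power starts before Kettlebell 45 ends → Kettlebell 45 and Zumba Power overlap.
Zumba Basics starts before Kettlebell 45 ends → Kettlebell 45 and Zumba Basics overlap.
Pilates Basics starts before Spin Lab ends → Spin Lab and Pilates Basics overlap.
Zumba Power starts before Spin Lab ends → Spin Lab and Zumba Power overlap.
Zumba Basics starts before Spin Lab ends → Spin Lab and Zumba Basics overlap.
Zumba Power starts before Pilates Basics ends → Pilates Basics and Zumba Power overlap.
Zumba Basics starts before Pilates Basics ends → Pilates Basics and Zumba Basics overlap.
Zumba Basics starts before Zumba Power ends → Zumba Power and Zumba Basics overlap.

Kettlebell 45 & Pilates Basics, Kettlebell 45 & Spin Lab, Kettlebell 45 & Zumba Basics, Kettlebell 45 & Zumba Power, Pilates Basics & Spin Lab, Pilates Basics & Zumba Basics, Pilates Basics & Zumba Power, Spin Lab & Zumba Basics, Spin Lab & Zumba Power, Strength Circuit & Yoga Lab, Zumba Basics & Zumba Power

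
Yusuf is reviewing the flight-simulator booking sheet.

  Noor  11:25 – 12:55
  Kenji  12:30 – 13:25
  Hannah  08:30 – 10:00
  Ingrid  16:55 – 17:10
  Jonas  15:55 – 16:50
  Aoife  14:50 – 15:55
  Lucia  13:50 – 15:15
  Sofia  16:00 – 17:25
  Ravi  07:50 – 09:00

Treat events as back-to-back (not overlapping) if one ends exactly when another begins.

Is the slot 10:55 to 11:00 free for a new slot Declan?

Yes — the slot is free

Ravi: ends 09:00 at or before Declan starts 10:55 → clear.
Hannah: ends 10:00 at or before Declan starts 10:55 → clear.
Noor: starts 11:25 at or after Declan ends 11:00 → clear.
Kenji: starts 12:30 at or after Declan ends 11:00 → clear.
Lucia: starts 13:50 at or after Declan ends 11:00 → clear.
Aoife: starts 14:50 at or after Declan ends 11:00 → clear.
Jonas: starts 15:55 at or after Declan ends 11:00 → clear.
Sofia: starts 16:00 at or after Declan ends 11:00 → clear.
Ingrid: starts 16:55 at or after Declan ends 11:00 → clear.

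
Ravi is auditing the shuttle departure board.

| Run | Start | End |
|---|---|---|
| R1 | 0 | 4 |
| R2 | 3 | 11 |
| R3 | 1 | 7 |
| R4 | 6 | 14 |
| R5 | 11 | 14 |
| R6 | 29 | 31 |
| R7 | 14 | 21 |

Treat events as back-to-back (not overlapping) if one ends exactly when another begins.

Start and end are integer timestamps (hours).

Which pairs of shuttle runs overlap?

Sorted by start: R1, R3, R2, R4, R5, R7, R6.
R3 starts before R1 ends → R1 and R3 overlap.
R2 starts before R1 ends → R1 and R2 overlap.
R4 starts after R1 ends, so R1 has no further overlaps.
R2 starts before R3 ends → R3 and R2 overlap.
R4 starts before R3 ends → R3 and R4 overlap.
R5 starts after R3 ends, so R3 has no further overlaps.
R4 starts before R2 ends → R2 and R4 overlap.
R5 starts exactly when R2 ends (back-to-back, no overlap), so R2 has no further overlaps.
R5 starts before R4 ends → R4 and R5 overlap.
R7 starts exactly when R4 ends (back-to-back, no overlap), so R4 has no further overlaps.
R7 starts exactly when R5 ends (back-to-back, no overlap), so R5 has no further overlaps.
R6 starts after R7 ends.

R1 & R2, R1 & R3, R2 & R3, R2 & R4, R3 & R4, R4 & R5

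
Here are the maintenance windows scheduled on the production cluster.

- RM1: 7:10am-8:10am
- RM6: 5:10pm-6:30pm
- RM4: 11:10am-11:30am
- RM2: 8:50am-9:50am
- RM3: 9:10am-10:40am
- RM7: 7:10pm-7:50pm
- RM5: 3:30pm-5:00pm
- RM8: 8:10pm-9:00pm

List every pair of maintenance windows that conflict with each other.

RM2 & RM3

Sorted by start: RM1, RM2, RM3, RM4, RM5, RM6, RM7, RM8.
RM2 starts after RM1 ends, so RM1 has no further overlaps.
RM3 starts before RM2 ends → RM2 and RM3 overlap.
RM4 starts after RM2 ends, so RM2 has no further overlaps.
RM4 starts after RM3 ends, so RM3 has no further overlaps.
RM5 starts after RM4 ends, so RM4 has no further overlaps.
RM6 starts after RM5 ends, so RM5 has no further overlaps.
RM7 starts after RM6 ends, so RM6 has no further overlaps.
RM8 starts after RM7 ends.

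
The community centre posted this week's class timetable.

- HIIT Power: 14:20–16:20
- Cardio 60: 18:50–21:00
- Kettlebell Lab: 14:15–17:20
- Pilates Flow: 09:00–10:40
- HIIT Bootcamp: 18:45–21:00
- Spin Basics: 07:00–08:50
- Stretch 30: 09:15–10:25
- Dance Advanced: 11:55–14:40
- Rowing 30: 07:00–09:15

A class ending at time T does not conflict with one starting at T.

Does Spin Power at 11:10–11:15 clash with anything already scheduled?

No — it doesn't clash with anything

Spin Basics: ends 08:50 at or before Spin Power starts 11:10 → clear.
Rowing 30: ends 09:15 at or before Spin Power starts 11:10 → clear.
Pilates Flow: ends 10:40 at or before Spin Power starts 11:10 → clear.
Stretch 30: ends 10:25 at or before Spin Power starts 11:10 → clear.
Dance Advanced: starts 11:55 at or after Spin Power ends 11:15 → clear.
Kettlebell Lab: starts 14:15 at or after Spin Power ends 11:15 → clear.
HIIT Power: starts 14:20 at or after Spin Power ends 11:15 → clear.
HIIT Bootcamp: starts 18:45 at or after Spin Power ends 11:15 → clear.
Cardio 60: starts 18:50 at or after Spin Power ends 11:15 → clear.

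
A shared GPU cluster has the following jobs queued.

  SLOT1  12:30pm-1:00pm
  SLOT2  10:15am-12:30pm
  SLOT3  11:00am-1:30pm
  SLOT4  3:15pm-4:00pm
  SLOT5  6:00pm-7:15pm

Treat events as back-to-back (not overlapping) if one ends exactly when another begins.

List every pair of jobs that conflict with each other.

SLOT1 & SLOT3, SLOT2 & SLOT3

Two intervals overlap when each starts before the other ends.
Sorted by start: SLOT2, SLOT3, SLOT1, SLOT4, SLOT5.
SLOT3 starts before SLOT2 ends → SLOT2 and SLOT3 overlap.
SLOT1 starts exactly when SLOT2 ends (back-to-back, no overlap), so SLOT2 has no further overlaps.
SLOT1 starts before SLOT3 ends → SLOT3 and SLOT1 overlap.
SLOT4 starts after SLOT3 ends, so SLOT3 has no further overlaps.
SLOT4 starts after SLOT1 ends, so SLOT1 has no further overlaps.
SLOT5 starts after SLOT4 ends.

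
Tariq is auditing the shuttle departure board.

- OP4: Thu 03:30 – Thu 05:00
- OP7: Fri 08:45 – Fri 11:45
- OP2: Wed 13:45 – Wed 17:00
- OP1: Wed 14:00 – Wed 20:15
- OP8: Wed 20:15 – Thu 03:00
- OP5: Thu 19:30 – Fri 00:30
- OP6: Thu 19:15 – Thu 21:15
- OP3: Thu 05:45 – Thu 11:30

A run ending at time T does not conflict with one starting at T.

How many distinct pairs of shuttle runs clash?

2

Check each pair: they overlap iff neither finishes before the other starts.
Sorted by start: OP2, OP1, OP8, OP4, OP3, OP6, OP5, OP7.
OP1 starts before OP2 ends → OP2 and OP1 overlap.
OP8 starts after OP2 ends, so nothing later overlaps OP2 either.
OP8 starts exactly when OP1 ends (back-to-back, no overlap), so nothing later overlaps OP1 either.
OP4 starts after OP8 ends, so nothing later overlaps OP8 either.
OP3 starts after OP4 ends, so nothing later overlaps OP4 either.
OP6 starts after OP3 ends, so nothing later overlaps OP3 either.
OP5 starts before OP6 ends → OP6 and OP5 overlap.
OP7 starts after OP6 ends.
OP7 starts after OP5 ends.
Overlapping pairs: OP1 & OP2, OP5 & OP6 — 2 in total.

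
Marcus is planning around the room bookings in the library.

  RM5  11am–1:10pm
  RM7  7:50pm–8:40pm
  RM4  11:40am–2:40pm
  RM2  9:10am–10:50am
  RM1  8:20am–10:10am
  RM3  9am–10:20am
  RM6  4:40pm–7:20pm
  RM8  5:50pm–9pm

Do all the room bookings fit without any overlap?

No

Sorted by start: RM1, RM3, RM2, RM5, RM4, RM6, RM8, RM7.
RM3 starts before RM1 ends → RM1 and RM3 overlap.
That's a conflict, so the schedule is not conflict-free.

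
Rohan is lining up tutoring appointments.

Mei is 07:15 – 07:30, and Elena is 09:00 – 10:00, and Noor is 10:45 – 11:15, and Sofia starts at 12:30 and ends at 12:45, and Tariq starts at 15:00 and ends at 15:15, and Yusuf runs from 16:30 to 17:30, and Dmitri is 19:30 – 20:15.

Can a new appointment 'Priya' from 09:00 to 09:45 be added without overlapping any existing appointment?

No — it overlaps Elena

Mei: ends 07:30 at or before Priya starts 09:00 → clear.
Elena: starts 09:00 before Priya ends 09:45, and ends 10:00 after Priya starts 09:00 → overlap.
Noor: starts 10:45 at or after Priya ends 09:45 → clear.
Sofia: starts 12:30 at or after Priya ends 09:45 → clear.
Tariq: starts 15:00 at or after Priya ends 09:45 → clear.
Yusuf: starts 16:30 at or after Priya ends 09:45 → clear.
Dmitri: starts 19:30 at or after Priya ends 09:45 → clear.
Priya overlaps Elena.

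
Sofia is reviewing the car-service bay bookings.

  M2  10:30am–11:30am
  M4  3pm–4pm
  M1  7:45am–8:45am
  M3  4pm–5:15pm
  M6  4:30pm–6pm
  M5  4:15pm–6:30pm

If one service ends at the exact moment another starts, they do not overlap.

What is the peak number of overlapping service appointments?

3

Sort all start/end points and keep a running count:
7:45am start M1 → 1
8:45am end M1 → 0
10:30am start M2 → 1
11:30am end M2 → 0
3pm start M4 → 1
4pm end M4 → 0
4pm start M3 → 1
4:15pm start M5 → 2
4:30pm start M6 → 3
5:15pm end M3 → 2
6pm end M6 → 1
6:30pm end M5 → 0
Peak is 3, at 4:30pm (M3, M5, M6).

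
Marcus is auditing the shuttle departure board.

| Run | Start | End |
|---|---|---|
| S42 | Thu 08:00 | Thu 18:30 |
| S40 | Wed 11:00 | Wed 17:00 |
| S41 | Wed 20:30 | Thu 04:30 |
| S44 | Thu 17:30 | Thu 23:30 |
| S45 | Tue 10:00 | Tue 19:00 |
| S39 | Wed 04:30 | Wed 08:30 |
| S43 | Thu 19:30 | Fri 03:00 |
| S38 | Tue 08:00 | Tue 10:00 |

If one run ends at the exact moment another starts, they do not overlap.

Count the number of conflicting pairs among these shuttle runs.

Sorted by start: S38, S45, S39, S40, S41, S42, S44, S43.
S45 starts exactly when S38 ends (back-to-back, no overlap); S38 is clear from here.
S39 starts after S45 ends; S45 is clear from here.
S40 starts after S39 ends; S39 is clear from here.
S41 starts after S40 ends; S40 is clear from here.
S42 starts after S41 ends; S41 is clear from here.
S44 starts before S42 ends → S42 and S44 overlap.
S43 starts after S42 ends.
S43 starts before S44 ends → S44 and S43 overlap.
Overlapping pairs: S42 & S44, S43 & S44 — 2 in total.

2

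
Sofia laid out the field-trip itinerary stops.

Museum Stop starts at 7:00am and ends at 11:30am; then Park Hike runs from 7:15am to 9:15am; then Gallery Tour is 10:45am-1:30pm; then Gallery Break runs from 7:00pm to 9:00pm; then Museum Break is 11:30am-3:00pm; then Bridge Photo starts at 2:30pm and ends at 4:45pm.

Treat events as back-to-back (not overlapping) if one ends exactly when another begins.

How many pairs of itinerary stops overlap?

4

Sorted by start: Museum Stop, Park Hike, Gallery Tour, Museum Break, Bridge Photo, Gallery Break.
Park Hike starts before Museum Stop ends → Museum Stop and Park Hike overlap.
Gallery Tour starts before Museum Stop ends → Museum Stop and Gallery Tour overlap.
Museum Break starts exactly when Museum Stop ends (back-to-back, no overlap), so nothing later overlaps Museum Stop either.
Gallery Tour starts after Park Hike ends, so nothing later overlaps Park Hike either.
Museum Break starts before Gallery Tour ends → Gallery Tour and Museum Break overlap.
Bridge Photo starts after Gallery Tour ends, so nothing later overlaps Gallery Tour either.
Bridge Photo starts before Museum Break ends → Museum Break and Bridge Photo overlap.
Gallery Break starts after Museum Break ends.
Gallery Break starts after Bridge Photo ends.
Overlapping pairs: Bridge Photo & Museum Break, Gallery Tour & Museum Break, Gallery Tour & Museum Stop, Museum Stop & Park Hike — 4 in total.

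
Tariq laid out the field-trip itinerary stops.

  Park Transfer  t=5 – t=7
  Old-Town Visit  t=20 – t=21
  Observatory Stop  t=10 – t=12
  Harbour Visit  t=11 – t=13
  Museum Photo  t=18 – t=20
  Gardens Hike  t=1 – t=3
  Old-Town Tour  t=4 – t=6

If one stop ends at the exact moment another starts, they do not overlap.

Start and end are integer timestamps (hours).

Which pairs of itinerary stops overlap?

Harbour Visit & Observatory Stop, Old-Town Tour & Park Transfer

Sorted by start: Gardens Hike, Old-Town Tour, Park Transfer, Observatory Stop, Harbour Visit, Museum Photo, Old-Town Visit.
Old-Town Tour starts after Gardens Hike ends, so Gardens Hike has no further overlaps.
Park Transfer starts before Old-Town Tour ends → Old-Town Tour and Park Transfer overlap.
Observatory Stop starts after Old-Town Tour ends, so Old-Town Tour has no further overlaps.
Observatory Stop starts after Park Transfer ends, so Park Transfer has no further overlaps.
Harbour Visit starts before Observatory Stop ends → Observatory Stop and Harbour Visit overlap.
Museum Photo starts after Observatory Stop ends, so Observatory Stop has no further overlaps.
Museum Photo starts after Harbour Visit ends, so Harbour Visit has no further overlaps.
Old-Town Visit starts exactly when Museum Photo ends (back-to-back, no overlap).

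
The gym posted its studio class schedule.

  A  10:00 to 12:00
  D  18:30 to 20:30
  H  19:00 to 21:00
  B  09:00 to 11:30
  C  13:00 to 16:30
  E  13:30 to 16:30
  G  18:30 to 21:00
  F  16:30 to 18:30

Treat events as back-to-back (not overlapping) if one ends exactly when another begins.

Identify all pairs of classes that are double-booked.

Sorted by start: B, A, C, E, F, D, G, H.
A starts before B ends → B and A overlap.
C starts after B ends — done with B.
C starts after A ends — done with A.
E starts before C ends → C and E overlap.
F starts exactly when C ends (back-to-back, no overlap) — done with C.
F starts exactly when E ends (back-to-back, no overlap) — done with E.
D starts exactly when F ends (back-to-back, no overlap) — done with F.
G starts before D ends → D and G overlap.
H starts before D ends → D and H overlap.
H starts before G ends → G and H overlap.

A & B, C & E, D & G, D & H, G & H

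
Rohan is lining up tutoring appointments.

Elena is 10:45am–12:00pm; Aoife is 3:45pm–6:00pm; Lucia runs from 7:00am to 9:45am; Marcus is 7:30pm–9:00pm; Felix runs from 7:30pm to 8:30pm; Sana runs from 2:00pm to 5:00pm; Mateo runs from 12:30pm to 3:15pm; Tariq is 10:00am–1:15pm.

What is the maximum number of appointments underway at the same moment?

2

Walk through starts and ends in time order (an end at T is processed before a start at T):
7:00am start Lucia → 1
9:45am end Lucia → 0
10:00am start Tariq → 1
10:45am start Elena → 2
12:00pm end Elena → 1
12:30pm start Mateo → 2
1:15pm end Tariq → 1
2:00pm start Sana → 2
3:15pm end Mateo → 1
3:45pm start Aoife → 2
5:00pm end Sana → 1
6:00pm end Aoife → 0
7:30pm start Felix → 1
7:30pm start Marcus → 2
8:30pm end Felix → 1
9:00pm end Marcus → 0
Peak is 2, at 10:45am (Elena, Tariq).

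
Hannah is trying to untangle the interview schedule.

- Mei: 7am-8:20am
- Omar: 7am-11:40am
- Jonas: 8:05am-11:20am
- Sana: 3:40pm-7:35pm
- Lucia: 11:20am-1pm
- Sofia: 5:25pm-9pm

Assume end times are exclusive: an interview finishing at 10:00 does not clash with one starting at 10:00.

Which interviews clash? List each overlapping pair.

Sorted by start: Mei, Omar, Jonas, Lucia, Sana, Sofia.
Omar starts before Mei ends → Mei and Omar overlap.
Jonas starts before Mei ends → Mei and Jonas overlap.
Lucia starts after Mei ends, so nothing later overlaps Mei either.
Jonas starts before Omar ends → Omar and Jonas overlap.
Lucia starts before Omar ends → Omar and Lucia overlap.
Sana starts after Omar ends, so nothing later overlaps Omar either.
Lucia starts exactly when Jonas ends (back-to-back, no overlap), so nothing later overlaps Jonas either.
Sana starts after Lucia ends, so nothing later overlaps Lucia either.
Sofia starts before Sana ends → Sana and Sofia overlap.

Jonas & Mei, Jonas & Omar, Lucia & Omar, Mei & Omar, Sana & Sofia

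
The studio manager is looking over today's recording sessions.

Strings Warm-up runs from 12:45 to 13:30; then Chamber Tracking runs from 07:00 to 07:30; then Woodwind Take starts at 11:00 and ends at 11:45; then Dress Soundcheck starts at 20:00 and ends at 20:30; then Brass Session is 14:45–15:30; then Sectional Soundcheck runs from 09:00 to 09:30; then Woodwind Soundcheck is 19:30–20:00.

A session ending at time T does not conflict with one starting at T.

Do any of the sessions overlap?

No

Sorted by start: Chamber Tracking, Sectional Soundcheck, Woodwind Take, Strings Warm-up, Brass Session, Woodwind Soundcheck, Dress Soundcheck.
Sectional Soundcheck starts after Chamber Tracking ends, so nothing later overlaps Chamber Tracking either.
Woodwind Take starts after Sectional Soundcheck ends, so nothing later overlaps Sectional Soundcheck either.
Strings Warm-up starts after Woodwind Take ends, so nothing later overlaps Woodwind Take either.
Brass Session starts after Strings Warm-up ends, so nothing later overlaps Strings Warm-up either.
Woodwind Soundcheck starts after Brass Session ends, so nothing later overlaps Brass Session either.
Dress Soundcheck starts exactly when Woodwind Soundcheck ends (back-to-back, no overlap).
Every pair is clear; the schedule has no overlaps.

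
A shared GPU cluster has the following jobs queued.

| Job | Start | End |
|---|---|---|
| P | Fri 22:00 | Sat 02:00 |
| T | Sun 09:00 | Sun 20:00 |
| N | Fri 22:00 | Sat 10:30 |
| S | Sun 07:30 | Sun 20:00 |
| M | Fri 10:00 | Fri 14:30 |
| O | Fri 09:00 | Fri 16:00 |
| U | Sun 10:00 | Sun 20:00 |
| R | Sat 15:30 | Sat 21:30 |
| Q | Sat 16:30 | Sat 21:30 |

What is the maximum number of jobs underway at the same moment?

Sweep the timeline, counting +1 at each start and −1 at each end (ends before starts at a tie):
Fri 09:00 start O → 1
Fri 10:00 start M → 2
Fri 14:30 end M → 1
Fri 16:00 end O → 0
Fri 22:00 start N → 1
Fri 22:00 start P → 2
Sat 02:00 end P → 1
Sat 10:30 end N → 0
Sat 15:30 start R → 1
Sat 16:30 start Q → 2
Sat 21:30 end Q → 1
Sat 21:30 end R → 0
Sun 07:30 start S → 1
Sun 09:00 start T → 2
Sun 10:00 start U → 3
Sun 20:00 end S → 2
Sun 20:00 end T → 1
Sun 20:00 end U → 0
Peak is 3, at Sun 10:00 (S, T, U).

3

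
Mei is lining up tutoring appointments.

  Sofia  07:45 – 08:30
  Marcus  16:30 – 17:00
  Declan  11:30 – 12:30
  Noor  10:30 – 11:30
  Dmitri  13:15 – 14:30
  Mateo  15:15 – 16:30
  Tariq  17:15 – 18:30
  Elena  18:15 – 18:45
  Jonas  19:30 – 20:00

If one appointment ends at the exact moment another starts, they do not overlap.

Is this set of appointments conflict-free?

Sorted by start: Sofia, Noor, Declan, Dmitri, Mateo, Marcus, Tariq, Elena, Jonas.
Noor starts after Sofia ends; Sofia is clear from here.
Declan starts exactly when Noor ends (back-to-back, no overlap); Noor is clear from here.
Dmitri starts after Declan ends; Declan is clear from here.
Mateo starts after Dmitri ends; Dmitri is clear from here.
Marcus starts exactly when Mateo ends (back-to-back, no overlap); Mateo is clear from here.
Tariq starts after Marcus ends; Marcus is clear from here.
Elena starts before Tariq ends → Tariq and Elena overlap.
That's a conflict, so the schedule is not conflict-free.

No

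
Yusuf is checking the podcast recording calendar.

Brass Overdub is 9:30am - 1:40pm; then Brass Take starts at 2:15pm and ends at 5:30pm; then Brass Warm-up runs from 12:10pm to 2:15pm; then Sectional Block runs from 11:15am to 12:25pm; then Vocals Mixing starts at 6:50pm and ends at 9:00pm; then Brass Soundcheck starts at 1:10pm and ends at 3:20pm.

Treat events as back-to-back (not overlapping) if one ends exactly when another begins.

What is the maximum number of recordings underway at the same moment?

3

Sweep the timeline, counting +1 at each start and −1 at each end (ends before starts at a tie):
9:30am start Brass Overdub → 1
11:15am start Sectional Block → 2
12:10pm start Brass Warm-up → 3
12:25pm end Sectional Block → 2
1:10pm start Brass Soundcheck → 3
1:40pm end Brass Overdub → 2
2:15pm end Brass Warm-up → 1
2:15pm start Brass Take → 2
3:20pm end Brass Soundcheck → 1
5:30pm end Brass Take → 0
6:50pm start Vocals Mixing → 1
9:00pm end Vocals Mixing → 0
Peak is 3, at 12:10pm (Brass Overdub, Brass Warm-up, Sectional Block).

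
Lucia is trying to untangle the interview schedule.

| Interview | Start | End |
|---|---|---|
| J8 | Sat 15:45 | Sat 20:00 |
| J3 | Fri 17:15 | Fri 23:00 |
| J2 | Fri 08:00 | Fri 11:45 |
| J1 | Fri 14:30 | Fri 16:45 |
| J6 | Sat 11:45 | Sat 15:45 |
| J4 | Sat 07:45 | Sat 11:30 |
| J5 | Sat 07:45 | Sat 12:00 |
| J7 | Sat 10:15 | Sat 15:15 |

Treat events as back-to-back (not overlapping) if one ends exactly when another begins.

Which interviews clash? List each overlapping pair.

J4 & J5, J4 & J7, J5 & J6, J5 & J7, J6 & J7

Sorted by start: J2, J1, J3, J4, J5, J7, J6, J8.
J1 starts after J2 ends; J2 is clear from here.
J3 starts after J1 ends; J1 is clear from here.
J4 starts after J3 ends; J3 is clear from here.
J5 starts before J4 ends → J4 and J5 overlap.
J7 starts before J4 ends → J4 and J7 overlap.
J6 starts after J4 ends; J4 is clear from here.
J7 starts before J5 ends → J5 and J7 overlap.
J6 starts before J5 ends → J5 and J6 overlap.
J8 starts after J5 ends.
J6 starts before J7 ends → J7 and J6 overlap.
J8 starts after J7 ends.
J8 starts exactly when J6 ends (back-to-back, no overlap).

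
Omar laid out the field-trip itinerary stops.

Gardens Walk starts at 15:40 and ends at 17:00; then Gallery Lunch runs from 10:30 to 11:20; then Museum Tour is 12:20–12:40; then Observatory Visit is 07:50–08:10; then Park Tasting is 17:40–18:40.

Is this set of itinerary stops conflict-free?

Sorted by start: Observatory Visit, Gallery Lunch, Museum Tour, Gardens Walk, Park Tasting.
Gallery Lunch starts after Observatory Visit ends, so nothing later overlaps Observatory Visit either.
Museum Tour starts after Gallery Lunch ends, so nothing later overlaps Gallery Lunch either.
Gardens Walk starts after Museum Tour ends, so nothing later overlaps Museum Tour either.
Park Tasting starts after Gardens Walk ends.
Every pair is clear; the schedule has no overlaps.

Yes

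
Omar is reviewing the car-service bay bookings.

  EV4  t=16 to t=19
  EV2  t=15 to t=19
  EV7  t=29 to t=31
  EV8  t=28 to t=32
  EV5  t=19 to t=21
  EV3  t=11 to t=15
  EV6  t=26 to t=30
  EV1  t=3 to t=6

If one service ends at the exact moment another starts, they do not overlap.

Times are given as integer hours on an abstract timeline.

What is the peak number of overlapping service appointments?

Sort all start/end points and keep a running count:
t=3 start EV1 → 1
t=6 end EV1 → 0
t=11 start EV3 → 1
t=15 end EV3 → 0
t=15 start EV2 → 1
t=16 start EV4 → 2
t=19 end EV2 → 1
t=19 end EV4 → 0
t=19 start EV5 → 1
t=21 end EV5 → 0
t=26 start EV6 → 1
t=28 start EV8 → 2
t=29 start EV7 → 3
t=30 end EV6 → 2
t=31 end EV7 → 1
t=32 end EV8 → 0
Peak is 3, at t=29 (EV6, EV7, EV8).

3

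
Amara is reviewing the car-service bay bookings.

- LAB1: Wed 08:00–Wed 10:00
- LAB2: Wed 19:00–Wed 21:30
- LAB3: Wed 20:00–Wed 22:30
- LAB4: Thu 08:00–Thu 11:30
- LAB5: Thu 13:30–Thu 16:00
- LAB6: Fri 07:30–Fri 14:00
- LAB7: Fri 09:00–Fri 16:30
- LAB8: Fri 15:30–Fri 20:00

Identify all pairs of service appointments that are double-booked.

LAB2 & LAB3, LAB6 & LAB7, LAB7 & LAB8

Sorted by start: LAB1, LAB2, LAB3, LAB4, LAB5, LAB6, LAB7, LAB8.
LAB2 starts after LAB1 ends, so nothing later overlaps LAB1 either.
LAB3 starts before LAB2 ends → LAB2 and LAB3 overlap.
LAB4 starts after LAB2 ends, so nothing later overlaps LAB2 either.
LAB4 starts after LAB3 ends, so nothing later overlaps LAB3 either.
LAB5 starts after LAB4 ends, so nothing later overlaps LAB4 either.
LAB6 starts after LAB5 ends, so nothing later overlaps LAB5 either.
LAB7 starts before LAB6 ends → LAB6 and LAB7 overlap.
LAB8 starts after LAB6 ends.
LAB8 starts before LAB7 ends → LAB7 and LAB8 overlap.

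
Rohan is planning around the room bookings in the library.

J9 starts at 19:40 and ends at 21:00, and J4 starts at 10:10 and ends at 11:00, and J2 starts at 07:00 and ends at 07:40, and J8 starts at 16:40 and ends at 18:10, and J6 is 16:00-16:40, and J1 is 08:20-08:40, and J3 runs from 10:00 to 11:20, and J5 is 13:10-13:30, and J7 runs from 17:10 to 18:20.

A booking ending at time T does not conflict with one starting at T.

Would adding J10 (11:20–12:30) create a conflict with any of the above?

J2: ends 07:40 at or before J10 starts 11:20 → clear.
J1: ends 08:40 at or before J10 starts 11:20 → clear.
J3: ends 11:20 at or before J10 starts 11:20 → clear.
J4: ends 11:00 at or before J10 starts 11:20 → clear.
J5: starts 13:10 at or after J10 ends 12:30 → clear.
J6: starts 16:00 at or after J10 ends 12:30 → clear.
J8: starts 16:40 at or after J10 ends 12:30 → clear.
J7: starts 17:10 at or after J10 ends 12:30 → clear.
J9: starts 19:40 at or after J10 ends 12:30 → clear.

No — it doesn't clash with anything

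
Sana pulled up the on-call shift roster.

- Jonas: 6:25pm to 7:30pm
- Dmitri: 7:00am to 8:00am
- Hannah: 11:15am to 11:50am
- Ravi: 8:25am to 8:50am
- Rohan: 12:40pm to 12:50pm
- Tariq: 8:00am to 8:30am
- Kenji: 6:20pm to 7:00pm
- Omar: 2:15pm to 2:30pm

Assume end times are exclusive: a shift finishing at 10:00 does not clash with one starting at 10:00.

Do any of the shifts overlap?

Yes

Sorted by start: Dmitri, Tariq, Ravi, Hannah, Rohan, Omar, Kenji, Jonas.
Tariq starts exactly when Dmitri ends (back-to-back, no overlap), so nothing later overlaps Dmitri either.
Ravi starts before Tariq ends → Tariq and Ravi overlap.
That's a conflict, so the schedule is not conflict-free.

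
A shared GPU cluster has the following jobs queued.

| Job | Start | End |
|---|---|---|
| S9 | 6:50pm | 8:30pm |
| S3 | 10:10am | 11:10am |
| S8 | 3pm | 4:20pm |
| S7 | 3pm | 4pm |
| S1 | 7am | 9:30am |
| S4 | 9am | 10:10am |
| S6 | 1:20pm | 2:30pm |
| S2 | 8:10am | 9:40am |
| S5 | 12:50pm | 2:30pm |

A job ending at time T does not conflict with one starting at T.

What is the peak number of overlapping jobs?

Walk through starts and ends in time order (an end at T is processed before a start at T):
7am start S1 → 1
8:10am start S2 → 2
9am start S4 → 3
9:30am end S1 → 2
9:40am end S2 → 1
10:10am end S4 → 0
10:10am start S3 → 1
11:10am end S3 → 0
12:50pm start S5 → 1
1:20pm start S6 → 2
2:30pm end S5 → 1
2:30pm end S6 → 0
3pm start S7 → 1
3pm start S8 → 2
4pm end S7 → 1
4:20pm end S8 → 0
6:50pm start S9 → 1
8:30pm end S9 → 0
Peak is 3, at 9am (S1, S2, S4).

3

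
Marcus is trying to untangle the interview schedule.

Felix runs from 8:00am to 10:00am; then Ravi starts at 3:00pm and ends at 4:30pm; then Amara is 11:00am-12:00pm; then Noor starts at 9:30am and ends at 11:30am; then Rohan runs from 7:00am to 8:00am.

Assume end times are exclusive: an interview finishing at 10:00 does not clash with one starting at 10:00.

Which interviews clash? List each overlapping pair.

Amara & Noor, Felix & Noor

Sorted by start: Rohan, Felix, Noor, Amara, Ravi.
Felix starts exactly when Rohan ends (back-to-back, no overlap), so Rohan has no further overlaps.
Noor starts before Felix ends → Felix and Noor overlap.
Amara starts after Felix ends, so Felix has no further overlaps.
Amara starts before Noor ends → Noor and Amara overlap.
Ravi starts after Noor ends.
Ravi starts after Amara ends.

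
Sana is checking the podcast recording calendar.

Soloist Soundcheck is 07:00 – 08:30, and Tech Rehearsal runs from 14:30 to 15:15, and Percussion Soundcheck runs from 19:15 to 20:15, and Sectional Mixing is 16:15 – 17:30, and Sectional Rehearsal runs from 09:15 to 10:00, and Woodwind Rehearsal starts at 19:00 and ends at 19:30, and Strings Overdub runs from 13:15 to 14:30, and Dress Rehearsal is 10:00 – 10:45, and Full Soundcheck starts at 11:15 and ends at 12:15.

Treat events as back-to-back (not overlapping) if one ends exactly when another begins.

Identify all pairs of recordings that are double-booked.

Percussion Soundcheck & Woodwind Rehearsal

Sorted by start: Soloist Soundcheck, Sectional Rehearsal, Dress Rehearsal, Full Soundcheck, Strings Overdub, Tech Rehearsal, Sectional Mixing, Woodwind Rehearsal, Percussion Soundcheck.
Sectional Rehearsal starts after Soloist Soundcheck ends — done with Soloist Soundcheck.
Dress Rehearsal starts exactly when Sectional Rehearsal ends (back-to-back, no overlap) — done with Sectional Rehearsal.
Full Soundcheck starts after Dress Rehearsal ends — done with Dress Rehearsal.
Strings Overdub starts after Full Soundcheck ends — done with Full Soundcheck.
Tech Rehearsal starts exactly when Strings Overdub ends (back-to-back, no overlap) — done with Strings Overdub.
Sectional Mixing starts after Tech Rehearsal ends — done with Tech Rehearsal.
Woodwind Rehearsal starts after Sectional Mixing ends — done with Sectional Mixing.
Percussion Soundcheck starts before Woodwind Rehearsal ends → Woodwind Rehearsal and Percussion Soundcheck overlap.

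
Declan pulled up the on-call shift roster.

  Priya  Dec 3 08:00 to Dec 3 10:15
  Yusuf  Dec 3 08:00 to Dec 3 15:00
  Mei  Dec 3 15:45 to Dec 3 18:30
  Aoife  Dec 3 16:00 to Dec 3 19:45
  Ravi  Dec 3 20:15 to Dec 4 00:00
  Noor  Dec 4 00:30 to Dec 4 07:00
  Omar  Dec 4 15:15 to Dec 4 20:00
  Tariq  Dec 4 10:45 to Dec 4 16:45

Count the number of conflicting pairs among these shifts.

Sorted by start: Priya, Yusuf, Mei, Aoife, Ravi, Noor, Tariq, Omar.
Yusuf starts before Priya ends → Priya and Yusuf overlap.
Mei starts after Priya ends — done with Priya.
Mei starts after Yusuf ends — done with Yusuf.
Aoife starts before Mei ends → Mei and Aoife overlap.
Ravi starts after Mei ends — done with Mei.
Ravi starts after Aoife ends — done with Aoife.
Noor starts after Ravi ends — done with Ravi.
Tariq starts after Noor ends — done with Noor.
Omar starts before Tariq ends → Tariq and Omar overlap.
Overlapping pairs: Aoife & Mei, Omar & Tariq, Priya & Yusuf — 3 in total.

3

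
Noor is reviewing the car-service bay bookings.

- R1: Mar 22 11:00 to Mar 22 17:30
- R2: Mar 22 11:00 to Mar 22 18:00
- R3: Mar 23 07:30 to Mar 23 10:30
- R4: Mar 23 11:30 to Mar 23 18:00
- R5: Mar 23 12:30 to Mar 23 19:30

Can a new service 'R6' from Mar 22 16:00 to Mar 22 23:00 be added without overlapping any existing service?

R1: starts Mar 22 11:00 before R6 ends Mar 22 23:00, and ends Mar 22 17:30 after R6 starts Mar 22 16:00 → overlap.
R2: starts Mar 22 11:00 before R6 ends Mar 22 23:00, and ends Mar 22 18:00 after R6 starts Mar 22 16:00 → overlap.
R3: starts Mar 23 07:30 at or after R6 ends Mar 22 23:00 → clear.
R4: starts Mar 23 11:30 at or after R6 ends Mar 22 23:00 → clear.
R5: starts Mar 23 12:30 at or after R6 ends Mar 22 23:00 → clear.
R6 overlaps R1, R2.

No — it overlaps R1, R2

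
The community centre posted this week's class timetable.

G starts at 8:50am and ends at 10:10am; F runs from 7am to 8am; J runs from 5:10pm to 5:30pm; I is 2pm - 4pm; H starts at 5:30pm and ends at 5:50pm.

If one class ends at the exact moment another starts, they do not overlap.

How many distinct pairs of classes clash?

Sorted by start: F, G, I, J, H.
G starts after F ends, so F has no further overlaps.
I starts after G ends, so G has no further overlaps.
J starts after I ends, so I has no further overlaps.
H starts exactly when J ends (back-to-back, no overlap).
No pair overlaps.

0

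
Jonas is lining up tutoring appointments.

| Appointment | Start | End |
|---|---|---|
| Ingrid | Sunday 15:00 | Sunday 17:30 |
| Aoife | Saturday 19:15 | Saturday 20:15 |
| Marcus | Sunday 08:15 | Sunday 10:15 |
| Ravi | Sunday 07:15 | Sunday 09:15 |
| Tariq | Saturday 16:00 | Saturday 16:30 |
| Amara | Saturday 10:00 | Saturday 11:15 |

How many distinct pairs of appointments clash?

Check each pair: they overlap iff neither finishes before the other starts.
Sorted by start: Amara, Tariq, Aoife, Ravi, Marcus, Ingrid.
Tariq starts after Amara ends — done with Amara.
Aoife starts after Tariq ends — done with Tariq.
Ravi starts after Aoife ends — done with Aoife.
Marcus starts before Ravi ends → Ravi and Marcus overlap.
Ingrid starts after Ravi ends.
Ingrid starts after Marcus ends.
Overlapping pairs: Marcus & Ravi — 1 in total.

1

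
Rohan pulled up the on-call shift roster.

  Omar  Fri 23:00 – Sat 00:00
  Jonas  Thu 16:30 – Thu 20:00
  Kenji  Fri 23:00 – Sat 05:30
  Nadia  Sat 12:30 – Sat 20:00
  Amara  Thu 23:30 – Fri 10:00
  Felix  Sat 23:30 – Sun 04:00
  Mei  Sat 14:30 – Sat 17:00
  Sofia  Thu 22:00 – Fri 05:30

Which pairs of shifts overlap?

Two intervals overlap when each starts before the other ends.
Sorted by start: Jonas, Sofia, Amara, Omar, Kenji, Nadia, Mei, Felix.
Sofia starts after Jonas ends, so nothing later overlaps Jonas either.
Amara starts before Sofia ends → Sofia and Amara overlap.
Omar starts after Sofia ends, so nothing later overlaps Sofia either.
Omar starts after Amara ends, so nothing later overlaps Amara either.
Kenji starts before Omar ends → Omar and Kenji overlap.
Nadia starts after Omar ends, so nothing later overlaps Omar either.
Nadia starts after Kenji ends, so nothing later overlaps Kenji either.
Mei starts before Nadia ends → Nadia and Mei overlap.
Felix starts after Nadia ends.
Felix starts after Mei ends.

Amara & Sofia, Kenji & Omar, Mei & Nadia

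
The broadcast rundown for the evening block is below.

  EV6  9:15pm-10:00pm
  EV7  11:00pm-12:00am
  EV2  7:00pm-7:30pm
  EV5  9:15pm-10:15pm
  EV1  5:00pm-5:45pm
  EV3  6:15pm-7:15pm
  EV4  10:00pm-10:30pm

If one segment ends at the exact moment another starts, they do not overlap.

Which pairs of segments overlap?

Sorted by start: EV1, EV3, EV2, EV5, EV6, EV4, EV7.
EV3 starts after EV1 ends; EV1 is clear from here.
EV2 starts before EV3 ends → EV3 and EV2 overlap.
EV5 starts after EV3 ends; EV3 is clear from here.
EV5 starts after EV2 ends; EV2 is clear from here.
EV6 starts before EV5 ends → EV5 and EV6 overlap.
EV4 starts before EV5 ends → EV5 and EV4 overlap.
EV7 starts after EV5 ends.
EV4 starts exactly when EV6 ends (back-to-back, no overlap); EV6 is clear from here.
EV7 starts after EV4 ends.

EV2 & EV3, EV4 & EV5, EV5 & EV6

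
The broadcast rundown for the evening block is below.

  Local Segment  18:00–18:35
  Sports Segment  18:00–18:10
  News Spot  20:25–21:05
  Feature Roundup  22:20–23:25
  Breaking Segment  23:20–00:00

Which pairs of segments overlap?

Sorted by start: Local Segment, Sports Segment, News Spot, Feature Roundup, Breaking Segment.
Sports Segment starts before Local Segment ends → Local Segment and Sports Segment overlap.
News Spot starts after Local Segment ends, so nothing later overlaps Local Segment either.
News Spot starts after Sports Segment ends, so nothing later overlaps Sports Segment either.
Feature Roundup starts after News Spot ends, so nothing later overlaps News Spot either.
Breaking Segment starts before Feature Roundup ends → Feature Roundup and Breaking Segment overlap.

Breaking Segment & Feature Roundup, Local Segment & Sports Segment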